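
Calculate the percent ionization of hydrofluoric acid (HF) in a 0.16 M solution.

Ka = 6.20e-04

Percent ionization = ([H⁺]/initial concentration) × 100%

Using Ka equilibrium: x² + Ka×x - Ka×C = 0. Solving: [H⁺] = 9.6547e-03. Percent = (9.6547e-03/0.16) × 100

Percent ionization = 6.03%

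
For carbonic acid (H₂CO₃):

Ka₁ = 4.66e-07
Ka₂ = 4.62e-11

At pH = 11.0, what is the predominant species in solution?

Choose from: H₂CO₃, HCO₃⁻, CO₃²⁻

pKa₁ = 6.33, pKa₂ = 10.34. For a polyprotic acid the predominant species crosses at each pKa: below pKa_n the protonated form dominates, above it the deprotonated form does. At pH = 11.0, the predominant species is CO₃²⁻.

CO₃²⁻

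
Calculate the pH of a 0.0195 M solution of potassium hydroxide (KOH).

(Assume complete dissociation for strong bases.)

[OH⁻] = 0.0195 M for strong base. pOH = -log[OH⁻] = 1.71, pH = 14 - pOH

pH = 12.29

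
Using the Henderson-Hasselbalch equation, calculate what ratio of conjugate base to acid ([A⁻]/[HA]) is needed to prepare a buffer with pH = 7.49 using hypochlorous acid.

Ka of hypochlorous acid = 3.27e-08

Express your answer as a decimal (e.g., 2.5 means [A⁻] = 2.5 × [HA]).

pKa = -log(3.27e-08) = 7.4855. pH = pKa + log([A⁻]/[HA]), so log([A⁻]/[HA]) = pH − pKa = 7.49 − 7.4855 = 0.0045. [A⁻]/[HA] = 10^(0.0045) = 1.01

[A⁻]/[HA] = 1.01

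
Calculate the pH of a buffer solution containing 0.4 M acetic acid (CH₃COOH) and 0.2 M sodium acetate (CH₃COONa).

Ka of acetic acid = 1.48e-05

pKa = -log(1.48e-05) = 4.83. pH = pKa + log([A⁻]/[HA]) = 4.83 + log(0.2/0.4)

pH = 4.53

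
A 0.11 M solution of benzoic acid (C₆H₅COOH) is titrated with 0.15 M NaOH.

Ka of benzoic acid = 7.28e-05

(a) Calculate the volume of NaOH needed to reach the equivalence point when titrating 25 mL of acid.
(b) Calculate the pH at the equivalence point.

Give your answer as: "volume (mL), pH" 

moles acid = 0.11 × 25/1000 = 0.00275 mol; V_base = moles/0.15 × 1000 = 18.3 mL. At equivalence only the conjugate base is present: [A⁻] = 0.00275/0.043 = 6.3462e-02 M. Kb = Kw/Ka = 1.37e-10; [OH⁻] = √(Kb × [A⁻]) = 2.9525e-06; pOH = 5.53; pH = 14 - pOH = 8.47.

V = 18.3 mL, pH = 8.47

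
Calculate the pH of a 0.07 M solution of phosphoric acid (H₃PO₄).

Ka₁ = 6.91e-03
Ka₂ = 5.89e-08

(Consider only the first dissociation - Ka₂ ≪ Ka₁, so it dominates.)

First dissociation dominates. From Ka₁ = [H⁺][HA⁻]/[H₂A], x² + Ka₁·x − Ka₁·C = 0 with C = 0.07 M and Ka₁ = 6.91e-03. Solving: [H⁺] = (−Ka₁ + √(Ka₁² + 4·Ka₁·C)) / 2 = 1.8808e-02 M. pH = -log(1.8808e-02) = 1.73.

pH = 1.73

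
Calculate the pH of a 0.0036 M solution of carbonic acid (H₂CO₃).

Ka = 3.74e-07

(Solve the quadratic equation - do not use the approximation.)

x² + Ka×x - Ka×C = 0. Using quadratic formula: [H⁺] = 3.6507e-05

pH = 4.44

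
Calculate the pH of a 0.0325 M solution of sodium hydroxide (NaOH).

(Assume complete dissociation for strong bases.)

[OH⁻] = 0.0325 M for strong base. pOH = -log[OH⁻] = 1.49, pH = 14 - pOH

pH = 12.51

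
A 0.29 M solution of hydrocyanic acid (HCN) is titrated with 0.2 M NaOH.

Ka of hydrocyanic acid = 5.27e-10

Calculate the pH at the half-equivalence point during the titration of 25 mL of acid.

At half-equivalence [HA] = [A⁻], so Henderson-Hasselbalch gives pH = pKa = -log(5.27e-10) = 9.28.

pH = pKa = 9.28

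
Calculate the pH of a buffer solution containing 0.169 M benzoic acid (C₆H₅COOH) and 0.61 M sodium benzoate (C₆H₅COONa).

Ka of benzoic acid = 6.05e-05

pKa = -log(6.05e-05) = 4.22. pH = pKa + log([A⁻]/[HA]) = 4.22 + log(0.61/0.169)

pH = 4.78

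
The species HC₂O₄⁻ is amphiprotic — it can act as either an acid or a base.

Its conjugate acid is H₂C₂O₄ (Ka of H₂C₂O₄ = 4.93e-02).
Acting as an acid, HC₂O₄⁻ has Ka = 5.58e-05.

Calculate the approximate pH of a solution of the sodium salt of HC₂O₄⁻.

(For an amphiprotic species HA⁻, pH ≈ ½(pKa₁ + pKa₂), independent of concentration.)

pKa₁ = -log(4.93e-02) = 1.31; pKa₂ = -log(5.58e-05) = 4.25. For an amphiprotic species, pH ≈ ½(pKa₁ + pKa₂) = ½(1.31 + 4.25) = 2.78.

pH = 2.78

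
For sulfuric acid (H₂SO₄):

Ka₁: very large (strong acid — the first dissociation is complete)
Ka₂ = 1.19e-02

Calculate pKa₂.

pKa₂ = -log(Ka₂) = -log(1.19e-02) = 1.92.

pK_{a2} = 1.92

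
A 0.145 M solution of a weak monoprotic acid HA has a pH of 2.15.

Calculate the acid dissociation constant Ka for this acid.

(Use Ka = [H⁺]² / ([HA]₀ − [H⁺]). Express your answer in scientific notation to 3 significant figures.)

[H⁺] = 10^(−pH) = 10^(−2.15) = 7.079e-03 M. For HA ⇌ H⁺ + A⁻, Ka = [H⁺][A⁻]/[HA] = [H⁺]² / ([HA]₀ − [H⁺]) = (7.079e-03)² / (0.145 − 7.079e-03) = 3.63e-04.

K_a = 3.63e-04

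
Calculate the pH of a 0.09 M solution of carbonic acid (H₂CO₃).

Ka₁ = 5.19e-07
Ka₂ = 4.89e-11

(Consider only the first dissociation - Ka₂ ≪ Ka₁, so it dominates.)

First dissociation dominates. From Ka₁ = [H⁺][HA⁻]/[H₂A], x² + Ka₁·x − Ka₁·C = 0 with C = 0.09 M and Ka₁ = 5.19e-07. Solving: [H⁺] = (−Ka₁ + √(Ka₁² + 4·Ka₁·C)) / 2 = 2.1587e-04 M. pH = -log(2.1587e-04) = 3.67.

pH = 3.67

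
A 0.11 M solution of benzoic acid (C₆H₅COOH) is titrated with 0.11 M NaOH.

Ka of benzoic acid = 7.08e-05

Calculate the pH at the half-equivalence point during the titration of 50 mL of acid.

At half-equivalence [HA] = [A⁻], so Henderson-Hasselbalch gives pH = pKa = -log(7.08e-05) = 4.15.

pH = pKa = 4.15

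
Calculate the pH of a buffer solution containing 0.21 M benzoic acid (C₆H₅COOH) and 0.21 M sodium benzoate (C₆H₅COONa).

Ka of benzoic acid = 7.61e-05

pKa = -log(7.61e-05) = 4.12. pH = pKa + log([A⁻]/[HA]) = 4.12 + log(0.21/0.21)

pH = 4.12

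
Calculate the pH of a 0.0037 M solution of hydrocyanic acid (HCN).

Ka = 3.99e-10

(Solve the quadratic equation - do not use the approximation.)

x² + Ka×x - Ka×C = 0. Using quadratic formula: [H⁺] = 1.2148e-06

pH = 5.92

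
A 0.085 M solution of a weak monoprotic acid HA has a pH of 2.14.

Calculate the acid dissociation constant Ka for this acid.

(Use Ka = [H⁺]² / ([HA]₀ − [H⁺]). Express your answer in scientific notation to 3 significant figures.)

[H⁺] = 10^(−pH) = 10^(−2.14) = 7.244e-03 M. For HA ⇌ H⁺ + A⁻, Ka = [H⁺][A⁻]/[HA] = [H⁺]² / ([HA]₀ − [H⁺]) = (7.244e-03)² / (0.085 − 7.244e-03) = 6.75e-04.

K_a = 6.75e-04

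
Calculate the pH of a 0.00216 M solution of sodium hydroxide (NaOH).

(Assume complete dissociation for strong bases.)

[OH⁻] = 0.00216 M for strong base. pOH = -log[OH⁻] = 2.67, pH = 14 - pOH

pH = 11.33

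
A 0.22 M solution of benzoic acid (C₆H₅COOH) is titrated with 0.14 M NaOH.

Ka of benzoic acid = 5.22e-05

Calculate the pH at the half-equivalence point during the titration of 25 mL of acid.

At half-equivalence [HA] = [A⁻], so Henderson-Hasselbalch gives pH = pKa = -log(5.22e-05) = 4.28.

pH = pKa = 4.28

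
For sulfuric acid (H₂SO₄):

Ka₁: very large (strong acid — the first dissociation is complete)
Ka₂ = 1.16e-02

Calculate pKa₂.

pKa₂ = -log(Ka₂) = -log(1.16e-02) = 1.94.

pK_{a2} = 1.94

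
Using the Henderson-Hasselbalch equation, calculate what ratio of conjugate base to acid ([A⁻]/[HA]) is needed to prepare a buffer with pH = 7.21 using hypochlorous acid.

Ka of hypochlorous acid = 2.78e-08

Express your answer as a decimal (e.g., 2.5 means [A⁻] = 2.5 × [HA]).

pKa = -log(2.78e-08) = 7.5560. pH = pKa + log([A⁻]/[HA]), so log([A⁻]/[HA]) = pH − pKa = 7.21 − 7.5560 = -0.3460. [A⁻]/[HA] = 10^(-0.3460) = 0.451

[A⁻]/[HA] = 0.451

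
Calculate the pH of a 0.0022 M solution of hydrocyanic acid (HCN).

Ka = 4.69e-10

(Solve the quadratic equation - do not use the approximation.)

x² + Ka×x - Ka×C = 0. Using quadratic formula: [H⁺] = 1.0155e-06

pH = 5.99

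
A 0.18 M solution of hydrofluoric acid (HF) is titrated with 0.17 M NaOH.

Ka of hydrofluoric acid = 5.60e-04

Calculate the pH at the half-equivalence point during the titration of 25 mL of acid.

At half-equivalence [HA] = [A⁻], so Henderson-Hasselbalch gives pH = pKa = -log(5.60e-04) = 3.25.

pH = pKa = 3.25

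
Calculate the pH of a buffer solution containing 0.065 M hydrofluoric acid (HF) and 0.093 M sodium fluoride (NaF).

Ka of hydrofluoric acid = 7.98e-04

pKa = -log(7.98e-04) = 3.10. pH = pKa + log([A⁻]/[HA]) = 3.10 + log(0.093/0.065)

pH = 3.25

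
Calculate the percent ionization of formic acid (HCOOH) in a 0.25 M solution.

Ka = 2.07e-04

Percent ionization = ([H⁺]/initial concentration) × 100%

Using Ka equilibrium: x² + Ka×x - Ka×C = 0. Solving: [H⁺] = 7.0910e-03. Percent = (7.0910e-03/0.25) × 100

Percent ionization = 2.84%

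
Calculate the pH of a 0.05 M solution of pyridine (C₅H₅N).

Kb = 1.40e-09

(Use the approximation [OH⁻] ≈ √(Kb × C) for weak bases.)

[OH⁻] = √(Kb × C) = √(1.40e-09 × 0.05) = 8.3666e-06. pOH = 5.08, pH = 14 - pOH

pH = 8.92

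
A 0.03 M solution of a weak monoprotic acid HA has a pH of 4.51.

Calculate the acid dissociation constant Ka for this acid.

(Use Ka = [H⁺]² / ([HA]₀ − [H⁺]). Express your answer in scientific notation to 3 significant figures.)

[H⁺] = 10^(−pH) = 10^(−4.51) = 3.090e-05 M. For HA ⇌ H⁺ + A⁻, Ka = [H⁺][A⁻]/[HA] = [H⁺]² / ([HA]₀ − [H⁺]) = (3.090e-05)² / (0.03 − 3.090e-05) = 3.19e-08.

K_a = 3.19e-08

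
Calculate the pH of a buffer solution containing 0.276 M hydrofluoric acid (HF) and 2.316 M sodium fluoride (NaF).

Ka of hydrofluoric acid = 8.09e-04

pKa = -log(8.09e-04) = 3.09. pH = pKa + log([A⁻]/[HA]) = 3.09 + log(2.316/0.276)

pH = 4.02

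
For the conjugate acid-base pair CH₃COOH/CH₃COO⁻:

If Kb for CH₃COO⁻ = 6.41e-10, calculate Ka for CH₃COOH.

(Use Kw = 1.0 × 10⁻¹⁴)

For a conjugate pair Ka × Kb = Kw, so Ka = Kw/Kb = 1.0 × 10⁻¹⁴ / 6.41e-10 = 1.56e-05.

K_a = 1.56e-05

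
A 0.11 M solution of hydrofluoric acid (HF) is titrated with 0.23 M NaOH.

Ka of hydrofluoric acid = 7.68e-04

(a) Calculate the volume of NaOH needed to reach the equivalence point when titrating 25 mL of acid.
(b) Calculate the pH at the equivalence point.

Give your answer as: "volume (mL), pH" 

moles acid = 0.11 × 25/1000 = 0.00275 mol; V_base = moles/0.23 × 1000 = 12.0 mL. At equivalence only the conjugate base is present: [A⁻] = 0.00275/0.037 = 7.4412e-02 M. Kb = Kw/Ka = 1.30e-11; [OH⁻] = √(Kb × [A⁻]) = 9.8433e-07; pOH = 6.01; pH = 14 - pOH = 7.99.

V = 12.0 mL, pH = 7.99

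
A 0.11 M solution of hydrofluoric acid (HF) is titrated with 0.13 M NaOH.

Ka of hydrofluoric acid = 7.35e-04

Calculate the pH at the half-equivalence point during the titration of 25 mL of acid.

At half-equivalence [HA] = [A⁻], so Henderson-Hasselbalch gives pH = pKa = -log(7.35e-04) = 3.13.

pH = pKa = 3.13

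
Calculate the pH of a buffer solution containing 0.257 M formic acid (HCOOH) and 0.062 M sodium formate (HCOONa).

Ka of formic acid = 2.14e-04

pKa = -log(2.14e-04) = 3.67. pH = pKa + log([A⁻]/[HA]) = 3.67 + log(0.062/0.257)

pH = 3.05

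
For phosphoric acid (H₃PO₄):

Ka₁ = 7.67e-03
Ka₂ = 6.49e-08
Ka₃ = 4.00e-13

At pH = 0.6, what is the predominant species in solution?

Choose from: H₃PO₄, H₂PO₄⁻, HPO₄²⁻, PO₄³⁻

pKa₁ = 2.12, pKa₂ = 7.19, pKa₃ = 12.40. For a polyprotic acid the predominant species crosses at each pKa: below pKa_n the protonated form dominates, above it the deprotonated form does. At pH = 0.6, the predominant species is H₃PO₄.

H₃PO₄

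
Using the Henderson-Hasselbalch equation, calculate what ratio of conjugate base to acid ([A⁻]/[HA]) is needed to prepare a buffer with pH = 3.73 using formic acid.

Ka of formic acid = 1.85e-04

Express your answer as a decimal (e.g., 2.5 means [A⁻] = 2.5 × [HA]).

pKa = -log(1.85e-04) = 3.7328. pH = pKa + log([A⁻]/[HA]), so log([A⁻]/[HA]) = pH − pKa = 3.73 − 3.7328 = -0.0028. [A⁻]/[HA] = 10^(-0.0028) = 0.994

[A⁻]/[HA] = 0.994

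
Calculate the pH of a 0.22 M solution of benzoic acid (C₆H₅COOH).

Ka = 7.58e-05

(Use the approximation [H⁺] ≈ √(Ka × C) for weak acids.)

[H⁺] = √(Ka × C) = √(7.58e-05 × 0.22) = 4.0836e-03. pH = -log(4.0836e-03)

pH = 2.39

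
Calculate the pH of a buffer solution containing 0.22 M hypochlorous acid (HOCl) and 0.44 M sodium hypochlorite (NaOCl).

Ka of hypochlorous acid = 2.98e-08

pKa = -log(2.98e-08) = 7.53. pH = pKa + log([A⁻]/[HA]) = 7.53 + log(0.44/0.22)

pH = 7.83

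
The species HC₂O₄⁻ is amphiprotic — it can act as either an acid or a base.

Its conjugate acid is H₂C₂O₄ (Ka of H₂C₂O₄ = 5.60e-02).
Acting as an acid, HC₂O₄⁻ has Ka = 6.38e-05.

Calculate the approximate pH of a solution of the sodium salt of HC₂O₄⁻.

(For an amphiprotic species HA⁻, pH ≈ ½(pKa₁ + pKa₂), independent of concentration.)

pKa₁ = -log(5.60e-02) = 1.25; pKa₂ = -log(6.38e-05) = 4.20. For an amphiprotic species, pH ≈ ½(pKa₁ + pKa₂) = ½(1.25 + 4.20) = 2.72.

pH = 2.72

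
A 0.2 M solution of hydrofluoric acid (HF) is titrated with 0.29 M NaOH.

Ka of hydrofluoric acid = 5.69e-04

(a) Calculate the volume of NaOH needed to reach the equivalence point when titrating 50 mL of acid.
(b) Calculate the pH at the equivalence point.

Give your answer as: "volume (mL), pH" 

moles acid = 0.2 × 50/1000 = 0.01 mol; V_base = moles/0.29 × 1000 = 34.5 mL. At equivalence only the conjugate base is present: [A⁻] = 0.01/0.084 = 1.1837e-01 M. Kb = Kw/Ka = 1.76e-11; [OH⁻] = √(Kb × [A⁻]) = 1.4423e-06; pOH = 5.84; pH = 14 - pOH = 8.16.

V = 34.5 mL, pH = 8.16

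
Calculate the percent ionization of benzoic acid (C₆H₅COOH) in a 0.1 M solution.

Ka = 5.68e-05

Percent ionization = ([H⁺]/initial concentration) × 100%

Using Ka equilibrium: x² + Ka×x - Ka×C = 0. Solving: [H⁺] = 2.3550e-03. Percent = (2.3550e-03/0.1) × 100

Percent ionization = 2.36%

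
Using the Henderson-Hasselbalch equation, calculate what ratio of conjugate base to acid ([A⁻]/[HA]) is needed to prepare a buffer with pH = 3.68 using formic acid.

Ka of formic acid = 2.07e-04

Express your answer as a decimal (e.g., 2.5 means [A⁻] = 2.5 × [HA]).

pKa = -log(2.07e-04) = 3.6840. pH = pKa + log([A⁻]/[HA]), so log([A⁻]/[HA]) = pH − pKa = 3.68 − 3.6840 = -0.0040. [A⁻]/[HA] = 10^(-0.0040) = 0.991

[A⁻]/[HA] = 0.991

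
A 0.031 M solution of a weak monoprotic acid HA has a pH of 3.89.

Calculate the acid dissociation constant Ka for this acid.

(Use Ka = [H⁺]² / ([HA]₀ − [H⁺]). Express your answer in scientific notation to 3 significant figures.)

[H⁺] = 10^(−pH) = 10^(−3.89) = 1.288e-04 M. For HA ⇌ H⁺ + A⁻, Ka = [H⁺][A⁻]/[HA] = [H⁺]² / ([HA]₀ − [H⁺]) = (1.288e-04)² / (0.031 − 1.288e-04) = 5.38e-07.

K_a = 5.38e-07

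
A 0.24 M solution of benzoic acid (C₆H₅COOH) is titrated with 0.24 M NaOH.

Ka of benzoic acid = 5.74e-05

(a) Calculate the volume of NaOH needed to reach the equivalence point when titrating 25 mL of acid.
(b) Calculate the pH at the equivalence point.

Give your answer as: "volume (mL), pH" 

moles acid = 0.24 × 25/1000 = 0.006 mol; V_base = moles/0.24 × 1000 = 25.0 mL. At equivalence only the conjugate base is present: [A⁻] = 0.006/0.050 = 1.2000e-01 M. Kb = Kw/Ka = 1.74e-10; [OH⁻] = √(Kb × [A⁻]) = 4.5723e-06; pOH = 5.34; pH = 14 - pOH = 8.66.

V = 25.0 mL, pH = 8.66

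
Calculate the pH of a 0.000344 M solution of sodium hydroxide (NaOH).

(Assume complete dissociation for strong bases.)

[OH⁻] = 0.000344 M for strong base. pOH = -log[OH⁻] = 3.46, pH = 14 - pOH

pH = 10.54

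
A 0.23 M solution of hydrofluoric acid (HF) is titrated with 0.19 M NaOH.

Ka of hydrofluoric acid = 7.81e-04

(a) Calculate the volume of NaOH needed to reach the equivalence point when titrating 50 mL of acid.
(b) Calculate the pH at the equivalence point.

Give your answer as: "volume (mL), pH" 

moles acid = 0.23 × 50/1000 = 0.0115 mol; V_base = moles/0.19 × 1000 = 60.5 mL. At equivalence only the conjugate base is present: [A⁻] = 0.0115/0.111 = 1.0405e-01 M. Kb = Kw/Ka = 1.28e-11; [OH⁻] = √(Kb × [A⁻]) = 1.1542e-06; pOH = 5.94; pH = 14 - pOH = 8.06.

V = 60.5 mL, pH = 8.06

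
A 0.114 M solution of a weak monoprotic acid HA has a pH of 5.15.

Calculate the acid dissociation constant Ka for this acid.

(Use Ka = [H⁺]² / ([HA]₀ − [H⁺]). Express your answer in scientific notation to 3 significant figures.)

[H⁺] = 10^(−pH) = 10^(−5.15) = 7.079e-06 M. For HA ⇌ H⁺ + A⁻, Ka = [H⁺][A⁻]/[HA] = [H⁺]² / ([HA]₀ − [H⁺]) = (7.079e-06)² / (0.114 − 7.079e-06) = 4.40e-10.

K_a = 4.40e-10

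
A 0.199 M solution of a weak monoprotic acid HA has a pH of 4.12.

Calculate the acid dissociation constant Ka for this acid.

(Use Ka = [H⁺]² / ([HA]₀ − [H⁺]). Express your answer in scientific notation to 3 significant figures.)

[H⁺] = 10^(−pH) = 10^(−4.12) = 7.586e-05 M. For HA ⇌ H⁺ + A⁻, Ka = [H⁺][A⁻]/[HA] = [H⁺]² / ([HA]₀ − [H⁺]) = (7.586e-05)² / (0.199 − 7.586e-05) = 2.89e-08.

K_a = 2.89e-08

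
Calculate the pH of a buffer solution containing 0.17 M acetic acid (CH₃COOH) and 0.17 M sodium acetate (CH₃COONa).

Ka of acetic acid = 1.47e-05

pKa = -log(1.47e-05) = 4.83. pH = pKa + log([A⁻]/[HA]) = 4.83 + log(0.17/0.17)

pH = 4.83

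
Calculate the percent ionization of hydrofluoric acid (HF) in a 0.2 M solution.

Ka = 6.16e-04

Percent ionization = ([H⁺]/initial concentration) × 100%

Using Ka equilibrium: x² + Ka×x - Ka×C = 0. Solving: [H⁺] = 1.0796e-02. Percent = (1.0796e-02/0.2) × 100

Percent ionization = 5.4%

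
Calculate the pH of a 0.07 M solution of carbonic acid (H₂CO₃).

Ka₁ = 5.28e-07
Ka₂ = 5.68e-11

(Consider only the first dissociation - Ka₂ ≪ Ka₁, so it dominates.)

First dissociation dominates. From Ka₁ = [H⁺][HA⁻]/[H₂A], x² + Ka₁·x − Ka₁·C = 0 with C = 0.07 M and Ka₁ = 5.28e-07. Solving: [H⁺] = (−Ka₁ + √(Ka₁² + 4·Ka₁·C)) / 2 = 1.9199e-04 M. pH = -log(1.9199e-04) = 3.72.

pH = 3.72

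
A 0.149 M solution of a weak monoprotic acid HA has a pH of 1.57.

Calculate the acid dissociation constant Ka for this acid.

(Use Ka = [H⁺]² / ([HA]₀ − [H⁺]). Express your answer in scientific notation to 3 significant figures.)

[H⁺] = 10^(−pH) = 10^(−1.57) = 2.692e-02 M. For HA ⇌ H⁺ + A⁻, Ka = [H⁺][A⁻]/[HA] = [H⁺]² / ([HA]₀ − [H⁺]) = (2.692e-02)² / (0.149 − 2.692e-02) = 5.93e-03.

K_a = 5.93e-03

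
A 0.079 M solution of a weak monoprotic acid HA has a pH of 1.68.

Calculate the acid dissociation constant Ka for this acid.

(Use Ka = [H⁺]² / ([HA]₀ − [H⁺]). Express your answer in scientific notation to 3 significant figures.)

[H⁺] = 10^(−pH) = 10^(−1.68) = 2.089e-02 M. For HA ⇌ H⁺ + A⁻, Ka = [H⁺][A⁻]/[HA] = [H⁺]² / ([HA]₀ − [H⁺]) = (2.089e-02)² / (0.079 − 2.089e-02) = 7.51e-03.

K_a = 7.51e-03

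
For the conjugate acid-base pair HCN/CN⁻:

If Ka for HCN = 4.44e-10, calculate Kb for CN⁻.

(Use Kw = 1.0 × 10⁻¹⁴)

For a conjugate pair Ka × Kb = Kw, so Kb = Kw/Ka = 1.0 × 10⁻¹⁴ / 4.44e-10 = 2.25e-05.

K_b = 2.25e-05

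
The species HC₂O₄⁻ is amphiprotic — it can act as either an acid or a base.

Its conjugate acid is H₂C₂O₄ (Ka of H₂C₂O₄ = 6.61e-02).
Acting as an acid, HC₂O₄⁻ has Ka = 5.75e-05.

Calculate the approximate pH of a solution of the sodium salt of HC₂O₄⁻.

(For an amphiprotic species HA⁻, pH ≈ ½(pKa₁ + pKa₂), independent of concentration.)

pKa₁ = -log(6.61e-02) = 1.18; pKa₂ = -log(5.75e-05) = 4.24. For an amphiprotic species, pH ≈ ½(pKa₁ + pKa₂) = ½(1.18 + 4.24) = 2.71.

pH = 2.71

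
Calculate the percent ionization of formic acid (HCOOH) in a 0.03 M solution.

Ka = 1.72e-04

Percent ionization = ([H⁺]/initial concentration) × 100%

Using Ka equilibrium: x² + Ka×x - Ka×C = 0. Solving: [H⁺] = 2.1872e-03. Percent = (2.1872e-03/0.03) × 100

Percent ionization = 7.29%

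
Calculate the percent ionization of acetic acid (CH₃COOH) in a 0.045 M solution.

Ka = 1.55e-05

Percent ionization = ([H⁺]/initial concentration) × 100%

Using Ka equilibrium: x² + Ka×x - Ka×C = 0. Solving: [H⁺] = 8.2745e-04. Percent = (8.2745e-04/0.045) × 100

Percent ionization = 1.84%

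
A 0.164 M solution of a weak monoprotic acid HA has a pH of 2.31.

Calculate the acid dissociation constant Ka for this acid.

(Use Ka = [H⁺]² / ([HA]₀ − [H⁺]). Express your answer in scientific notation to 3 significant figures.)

[H⁺] = 10^(−pH) = 10^(−2.31) = 4.898e-03 M. For HA ⇌ H⁺ + A⁻, Ka = [H⁺][A⁻]/[HA] = [H⁺]² / ([HA]₀ − [H⁺]) = (4.898e-03)² / (0.164 − 4.898e-03) = 1.51e-04.

K_a = 1.51e-04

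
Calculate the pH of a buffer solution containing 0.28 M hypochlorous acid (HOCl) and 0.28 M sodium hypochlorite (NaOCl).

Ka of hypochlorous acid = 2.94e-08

pKa = -log(2.94e-08) = 7.53. pH = pKa + log([A⁻]/[HA]) = 7.53 + log(0.28/0.28)

pH = 7.53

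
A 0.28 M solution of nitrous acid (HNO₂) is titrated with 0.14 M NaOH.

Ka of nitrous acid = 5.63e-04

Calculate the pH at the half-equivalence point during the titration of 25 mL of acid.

At half-equivalence [HA] = [A⁻], so Henderson-Hasselbalch gives pH = pKa = -log(5.63e-04) = 3.25.

pH = pKa = 3.25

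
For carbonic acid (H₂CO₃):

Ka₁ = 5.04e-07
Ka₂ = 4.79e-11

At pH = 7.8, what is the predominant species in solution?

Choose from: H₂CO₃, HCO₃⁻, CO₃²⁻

pKa₁ = 6.30, pKa₂ = 10.32. For a polyprotic acid the predominant species crosses at each pKa: below pKa_n the protonated form dominates, above it the deprotonated form does. At pH = 7.8, the predominant species is HCO₃⁻.

HCO₃⁻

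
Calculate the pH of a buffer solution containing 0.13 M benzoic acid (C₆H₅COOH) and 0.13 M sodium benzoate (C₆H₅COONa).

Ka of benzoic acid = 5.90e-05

pKa = -log(5.90e-05) = 4.23. pH = pKa + log([A⁻]/[HA]) = 4.23 + log(0.13/0.13)

pH = 4.23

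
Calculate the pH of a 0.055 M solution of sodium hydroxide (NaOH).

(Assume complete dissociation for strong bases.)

[OH⁻] = 0.055 M for strong base. pOH = -log[OH⁻] = 1.26, pH = 14 - pOH

pH = 12.74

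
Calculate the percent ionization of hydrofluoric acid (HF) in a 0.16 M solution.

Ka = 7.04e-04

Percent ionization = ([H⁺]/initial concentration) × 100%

Using Ka equilibrium: x² + Ka×x - Ka×C = 0. Solving: [H⁺] = 1.0267e-02. Percent = (1.0267e-02/0.16) × 100

Percent ionization = 6.42%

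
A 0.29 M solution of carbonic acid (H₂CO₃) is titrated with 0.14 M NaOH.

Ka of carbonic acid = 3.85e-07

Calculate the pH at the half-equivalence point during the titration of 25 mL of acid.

At half-equivalence [HA] = [A⁻], so Henderson-Hasselbalch gives pH = pKa = -log(3.85e-07) = 6.41.

pH = pKa = 6.41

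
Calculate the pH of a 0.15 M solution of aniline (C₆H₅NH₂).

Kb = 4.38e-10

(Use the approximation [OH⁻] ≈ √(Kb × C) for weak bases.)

[OH⁻] = √(Kb × C) = √(4.38e-10 × 0.15) = 8.1056e-06. pOH = 5.09, pH = 14 - pOH

pH = 8.91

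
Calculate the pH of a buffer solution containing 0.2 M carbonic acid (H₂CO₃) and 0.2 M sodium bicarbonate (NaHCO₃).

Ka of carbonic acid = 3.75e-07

pKa = -log(3.75e-07) = 6.43. pH = pKa + log([A⁻]/[HA]) = 6.43 + log(0.2/0.2)

pH = 6.43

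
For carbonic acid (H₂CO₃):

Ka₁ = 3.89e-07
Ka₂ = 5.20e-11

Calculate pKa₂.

pKa₂ = -log(Ka₂) = -log(5.20e-11) = 10.28.

pK_{a2} = 10.28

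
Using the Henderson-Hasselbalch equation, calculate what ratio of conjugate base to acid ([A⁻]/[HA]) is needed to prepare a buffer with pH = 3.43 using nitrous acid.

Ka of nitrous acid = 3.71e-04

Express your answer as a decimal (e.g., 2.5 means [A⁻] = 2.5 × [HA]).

pKa = -log(3.71e-04) = 3.4306. pH = pKa + log([A⁻]/[HA]), so log([A⁻]/[HA]) = pH − pKa = 3.43 − 3.4306 = -0.0006. [A⁻]/[HA] = 10^(-0.0006) = 0.999

[A⁻]/[HA] = 0.999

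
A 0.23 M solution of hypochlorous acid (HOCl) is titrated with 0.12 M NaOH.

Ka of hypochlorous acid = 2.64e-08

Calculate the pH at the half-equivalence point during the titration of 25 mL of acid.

At half-equivalence [HA] = [A⁻], so Henderson-Hasselbalch gives pH = pKa = -log(2.64e-08) = 7.58.

pH = pKa = 7.58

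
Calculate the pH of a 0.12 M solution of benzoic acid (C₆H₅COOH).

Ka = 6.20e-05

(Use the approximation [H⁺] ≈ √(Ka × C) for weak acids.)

[H⁺] = √(Ka × C) = √(6.20e-05 × 0.12) = 2.7276e-03. pH = -log(2.7276e-03)

pH = 2.56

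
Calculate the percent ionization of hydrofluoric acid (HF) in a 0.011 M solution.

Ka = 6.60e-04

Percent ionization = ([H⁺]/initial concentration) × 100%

Using Ka equilibrium: x² + Ka×x - Ka×C = 0. Solving: [H⁺] = 2.3846e-03. Percent = (2.3846e-03/0.011) × 100

Percent ionization = 21.7%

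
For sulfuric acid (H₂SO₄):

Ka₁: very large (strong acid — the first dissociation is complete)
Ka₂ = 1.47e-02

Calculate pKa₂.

pKa₂ = -log(Ka₂) = -log(1.47e-02) = 1.83.

pK_{a2} = 1.83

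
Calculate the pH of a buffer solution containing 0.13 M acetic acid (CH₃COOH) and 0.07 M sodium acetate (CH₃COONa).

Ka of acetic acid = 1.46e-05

pKa = -log(1.46e-05) = 4.84. pH = pKa + log([A⁻]/[HA]) = 4.84 + log(0.07/0.13)

pH = 4.57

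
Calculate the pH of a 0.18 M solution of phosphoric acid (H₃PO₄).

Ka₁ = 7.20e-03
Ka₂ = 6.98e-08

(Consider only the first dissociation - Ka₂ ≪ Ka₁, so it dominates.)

First dissociation dominates. From Ka₁ = [H⁺][HA⁻]/[H₂A], x² + Ka₁·x − Ka₁·C = 0 with C = 0.18 M and Ka₁ = 7.20e-03. Solving: [H⁺] = (−Ka₁ + √(Ka₁² + 4·Ka₁·C)) / 2 = 3.2580e-02 M. pH = -log(3.2580e-02) = 1.49.

pH = 1.49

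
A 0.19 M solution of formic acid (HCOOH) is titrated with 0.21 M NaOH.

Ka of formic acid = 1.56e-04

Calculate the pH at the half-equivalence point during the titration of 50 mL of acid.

At half-equivalence [HA] = [A⁻], so Henderson-Hasselbalch gives pH = pKa = -log(1.56e-04) = 3.81.

pH = pKa = 3.81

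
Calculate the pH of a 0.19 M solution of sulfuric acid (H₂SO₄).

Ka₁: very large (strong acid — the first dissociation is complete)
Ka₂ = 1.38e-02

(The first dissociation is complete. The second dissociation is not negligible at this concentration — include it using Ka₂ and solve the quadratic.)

First dissociation is complete: [H⁺]₀ = [HSO₄⁻]₀ = C = 0.19 M. Second dissociation HSO₄⁻ ⇌ H⁺ + SO₄²⁻: let x = [SO₄²⁻]. Ka₂ = (C + x)·x / (C − x) = 1.38e-02 → x² + (C + Ka₂)·x − Ka₂·C = 0 → x² + 0.20380·x − 2.622e-03 = 0. x = (−0.20380 + √(0.20380² + 4 × 2.622e-03)) / 2 = 1.2142e-02 M. [H⁺] = C + x = 0.19 + 1.2142e-02 = 2.0214e-01 M. pH = -log(2.0214e-01) = 0.69.

pH = 0.69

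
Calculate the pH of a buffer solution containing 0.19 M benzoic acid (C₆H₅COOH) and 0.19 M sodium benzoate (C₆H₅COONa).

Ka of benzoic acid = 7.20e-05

pKa = -log(7.20e-05) = 4.14. pH = pKa + log([A⁻]/[HA]) = 4.14 + log(0.19/0.19)

pH = 4.14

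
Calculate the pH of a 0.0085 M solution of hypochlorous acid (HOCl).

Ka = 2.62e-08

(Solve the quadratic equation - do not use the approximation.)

x² + Ka×x - Ka×C = 0. Using quadratic formula: [H⁺] = 1.4910e-05

pH = 4.83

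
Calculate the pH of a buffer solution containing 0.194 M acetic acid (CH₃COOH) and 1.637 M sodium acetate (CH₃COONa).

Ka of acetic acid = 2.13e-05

pKa = -log(2.13e-05) = 4.67. pH = pKa + log([A⁻]/[HA]) = 4.67 + log(1.637/0.194)

pH = 5.60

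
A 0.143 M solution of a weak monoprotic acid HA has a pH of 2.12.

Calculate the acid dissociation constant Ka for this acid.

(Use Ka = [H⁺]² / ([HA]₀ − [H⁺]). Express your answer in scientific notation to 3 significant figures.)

[H⁺] = 10^(−pH) = 10^(−2.12) = 7.586e-03 M. For HA ⇌ H⁺ + A⁻, Ka = [H⁺][A⁻]/[HA] = [H⁺]² / ([HA]₀ − [H⁺]) = (7.586e-03)² / (0.143 − 7.586e-03) = 4.25e-04.

K_a = 4.25e-04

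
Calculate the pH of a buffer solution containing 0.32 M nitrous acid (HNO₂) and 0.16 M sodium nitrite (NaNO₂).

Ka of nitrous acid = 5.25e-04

pKa = -log(5.25e-04) = 3.28. pH = pKa + log([A⁻]/[HA]) = 3.28 + log(0.16/0.32)

pH = 2.98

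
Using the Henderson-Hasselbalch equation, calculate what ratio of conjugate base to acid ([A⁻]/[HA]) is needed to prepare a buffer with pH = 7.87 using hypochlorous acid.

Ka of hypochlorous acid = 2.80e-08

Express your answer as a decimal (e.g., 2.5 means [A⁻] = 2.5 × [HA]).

pKa = -log(2.80e-08) = 7.5528. pH = pKa + log([A⁻]/[HA]), so log([A⁻]/[HA]) = pH − pKa = 7.87 − 7.5528 = 0.3172. [A⁻]/[HA] = 10^(0.3172) = 2.08

[A⁻]/[HA] = 2.08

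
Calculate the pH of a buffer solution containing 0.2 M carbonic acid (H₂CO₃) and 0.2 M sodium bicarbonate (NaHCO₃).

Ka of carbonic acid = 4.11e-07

pKa = -log(4.11e-07) = 6.39. pH = pKa + log([A⁻]/[HA]) = 6.39 + log(0.2/0.2)

pH = 6.39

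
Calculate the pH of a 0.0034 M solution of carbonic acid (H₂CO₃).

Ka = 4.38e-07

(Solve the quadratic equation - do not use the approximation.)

x² + Ka×x - Ka×C = 0. Using quadratic formula: [H⁺] = 3.8372e-05

pH = 4.42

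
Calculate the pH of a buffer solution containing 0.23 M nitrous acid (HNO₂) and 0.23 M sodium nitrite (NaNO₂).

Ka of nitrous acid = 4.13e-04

pKa = -log(4.13e-04) = 3.38. pH = pKa + log([A⁻]/[HA]) = 3.38 + log(0.23/0.23)

pH = 3.38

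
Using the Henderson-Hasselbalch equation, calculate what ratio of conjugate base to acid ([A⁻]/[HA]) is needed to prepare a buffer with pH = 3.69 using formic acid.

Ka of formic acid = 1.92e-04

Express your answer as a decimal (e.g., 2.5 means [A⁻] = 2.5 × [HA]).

pKa = -log(1.92e-04) = 3.7167. pH = pKa + log([A⁻]/[HA]), so log([A⁻]/[HA]) = pH − pKa = 3.69 − 3.7167 = -0.0267. [A⁻]/[HA] = 10^(-0.0267) = 0.940

[A⁻]/[HA] = 0.940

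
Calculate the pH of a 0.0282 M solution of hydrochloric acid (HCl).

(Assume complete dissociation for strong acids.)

[H⁺] = 0.0282 M for strong acid. pH = -log[H⁺] = -log(0.0282)

pH = 1.55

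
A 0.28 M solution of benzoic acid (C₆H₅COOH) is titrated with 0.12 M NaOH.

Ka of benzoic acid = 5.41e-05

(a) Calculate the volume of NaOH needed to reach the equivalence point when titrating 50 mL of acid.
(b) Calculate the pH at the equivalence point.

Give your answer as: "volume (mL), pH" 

moles acid = 0.28 × 50/1000 = 0.014 mol; V_base = moles/0.12 × 1000 = 116.7 mL. At equivalence only the conjugate base is present: [A⁻] = 0.014/0.167 = 8.4000e-02 M. Kb = Kw/Ka = 1.85e-10; [OH⁻] = √(Kb × [A⁻]) = 3.9404e-06; pOH = 5.40; pH = 14 - pOH = 8.60.

V = 116.7 mL, pH = 8.60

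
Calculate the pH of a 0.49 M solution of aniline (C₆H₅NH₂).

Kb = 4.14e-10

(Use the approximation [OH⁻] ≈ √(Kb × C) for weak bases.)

[OH⁻] = √(Kb × C) = √(4.14e-10 × 0.49) = 1.4243e-05. pOH = 4.85, pH = 14 - pOH

pH = 9.15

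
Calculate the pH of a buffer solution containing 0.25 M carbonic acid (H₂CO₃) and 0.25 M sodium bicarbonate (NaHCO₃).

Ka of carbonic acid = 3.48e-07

pKa = -log(3.48e-07) = 6.46. pH = pKa + log([A⁻]/[HA]) = 6.46 + log(0.25/0.25)

pH = 6.46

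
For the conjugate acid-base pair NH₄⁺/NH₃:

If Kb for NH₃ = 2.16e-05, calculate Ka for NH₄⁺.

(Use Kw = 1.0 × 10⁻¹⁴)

For a conjugate pair Ka × Kb = Kw, so Ka = Kw/Kb = 1.0 × 10⁻¹⁴ / 2.16e-05 = 4.63e-10.

K_a = 4.63e-10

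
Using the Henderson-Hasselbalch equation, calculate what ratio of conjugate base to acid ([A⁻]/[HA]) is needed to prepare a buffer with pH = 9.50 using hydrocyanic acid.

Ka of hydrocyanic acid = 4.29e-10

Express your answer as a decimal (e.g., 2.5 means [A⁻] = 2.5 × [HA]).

pKa = -log(4.29e-10) = 9.3675. pH = pKa + log([A⁻]/[HA]), so log([A⁻]/[HA]) = pH − pKa = 9.50 − 9.3675 = 0.1325. [A⁻]/[HA] = 10^(0.1325) = 1.36

[A⁻]/[HA] = 1.36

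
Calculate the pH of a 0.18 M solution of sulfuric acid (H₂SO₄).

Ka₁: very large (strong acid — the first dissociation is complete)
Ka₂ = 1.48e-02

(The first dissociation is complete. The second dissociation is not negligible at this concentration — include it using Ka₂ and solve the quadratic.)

First dissociation is complete: [H⁺]₀ = [HSO₄⁻]₀ = C = 0.18 M. Second dissociation HSO₄⁻ ⇌ H⁺ + SO₄²⁻: let x = [SO₄²⁻]. Ka₂ = (C + x)·x / (C − x) = 1.48e-02 → x² + (C + Ka₂)·x − Ka₂·C = 0 → x² + 0.19480·x − 2.664e-03 = 0. x = (−0.19480 + √(0.19480² + 4 × 2.664e-03)) / 2 = 1.2830e-02 M. [H⁺] = C + x = 0.18 + 1.2830e-02 = 1.9283e-01 M. pH = -log(1.9283e-01) = 0.71.

pH = 0.71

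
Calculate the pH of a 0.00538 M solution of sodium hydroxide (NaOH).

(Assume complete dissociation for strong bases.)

[OH⁻] = 0.00538 M for strong base. pOH = -log[OH⁻] = 2.27, pH = 14 - pOH

pH = 11.73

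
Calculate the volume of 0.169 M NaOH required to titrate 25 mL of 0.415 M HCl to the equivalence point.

At equivalence: moles acid = moles base. moles HCl = 0.415 × 25/1000 = 0.01038 mol. V_base = moles / 0.169 × 1000 = 61.4 mL.

V_{base} = 61.4 mL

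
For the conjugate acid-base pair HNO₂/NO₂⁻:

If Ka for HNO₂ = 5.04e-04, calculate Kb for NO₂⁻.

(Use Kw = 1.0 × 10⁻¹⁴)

For a conjugate pair Ka × Kb = Kw, so Kb = Kw/Ka = 1.0 × 10⁻¹⁴ / 5.04e-04 = 1.98e-11.

K_b = 1.98e-11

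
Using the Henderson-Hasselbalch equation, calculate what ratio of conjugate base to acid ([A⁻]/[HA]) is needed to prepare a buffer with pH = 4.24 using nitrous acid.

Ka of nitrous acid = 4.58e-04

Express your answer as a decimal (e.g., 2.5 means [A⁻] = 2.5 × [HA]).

pKa = -log(4.58e-04) = 3.3391. pH = pKa + log([A⁻]/[HA]), so log([A⁻]/[HA]) = pH − pKa = 4.24 − 3.3391 = 0.9009. [A⁻]/[HA] = 10^(0.9009) = 7.96

[A⁻]/[HA] = 7.96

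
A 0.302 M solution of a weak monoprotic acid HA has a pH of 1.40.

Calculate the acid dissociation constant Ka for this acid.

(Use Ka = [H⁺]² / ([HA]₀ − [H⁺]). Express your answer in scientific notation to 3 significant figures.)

[H⁺] = 10^(−pH) = 10^(−1.40) = 3.981e-02 M. For HA ⇌ H⁺ + A⁻, Ka = [H⁺][A⁻]/[HA] = [H⁺]² / ([HA]₀ − [H⁺]) = (3.981e-02)² / (0.302 − 3.981e-02) = 6.04e-03.

K_a = 6.04e-03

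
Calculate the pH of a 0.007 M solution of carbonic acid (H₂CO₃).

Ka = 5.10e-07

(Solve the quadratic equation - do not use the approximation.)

x² + Ka×x - Ka×C = 0. Using quadratic formula: [H⁺] = 5.9495e-05

pH = 4.23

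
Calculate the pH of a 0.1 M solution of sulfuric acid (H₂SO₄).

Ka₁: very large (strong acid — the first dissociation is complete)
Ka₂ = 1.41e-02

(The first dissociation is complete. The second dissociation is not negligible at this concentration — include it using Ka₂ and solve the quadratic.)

First dissociation is complete: [H⁺]₀ = [HSO₄⁻]₀ = C = 0.1 M. Second dissociation HSO₄⁻ ⇌ H⁺ + SO₄²⁻: let x = [SO₄²⁻]. Ka₂ = (C + x)·x / (C − x) = 1.41e-02 → x² + (C + Ka₂)·x − Ka₂·C = 0 → x² + 0.11410·x − 1.410e-03 = 0. x = (−0.11410 + √(0.11410² + 4 × 1.410e-03)) / 2 = 1.1249e-02 M. [H⁺] = C + x = 0.1 + 1.1249e-02 = 1.1125e-01 M. pH = -log(1.1125e-01) = 0.95.

pH = 0.95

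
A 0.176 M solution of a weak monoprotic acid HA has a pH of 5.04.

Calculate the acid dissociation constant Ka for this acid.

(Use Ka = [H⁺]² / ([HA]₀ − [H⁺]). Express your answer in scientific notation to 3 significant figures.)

[H⁺] = 10^(−pH) = 10^(−5.04) = 9.120e-06 M. For HA ⇌ H⁺ + A⁻, Ka = [H⁺][A⁻]/[HA] = [H⁺]² / ([HA]₀ − [H⁺]) = (9.120e-06)² / (0.176 − 9.120e-06) = 4.73e-10.

K_a = 4.73e-10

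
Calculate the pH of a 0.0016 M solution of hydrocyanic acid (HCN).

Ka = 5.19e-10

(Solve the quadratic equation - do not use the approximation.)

x² + Ka×x - Ka×C = 0. Using quadratic formula: [H⁺] = 9.1100e-07

pH = 6.04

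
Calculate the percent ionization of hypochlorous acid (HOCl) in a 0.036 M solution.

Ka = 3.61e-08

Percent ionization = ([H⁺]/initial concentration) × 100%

Using Ka equilibrium: x² + Ka×x - Ka×C = 0. Solving: [H⁺] = 3.6032e-05. Percent = (3.6032e-05/0.036) × 100

Percent ionization = 0.1%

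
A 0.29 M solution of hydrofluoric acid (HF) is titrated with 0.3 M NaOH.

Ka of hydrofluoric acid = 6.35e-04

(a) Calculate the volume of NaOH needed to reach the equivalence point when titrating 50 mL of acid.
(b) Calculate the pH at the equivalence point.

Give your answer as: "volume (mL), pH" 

moles acid = 0.29 × 50/1000 = 0.0145 mol; V_base = moles/0.3 × 1000 = 48.3 mL. At equivalence only the conjugate base is present: [A⁻] = 0.0145/0.098 = 1.4746e-01 M. Kb = Kw/Ka = 1.57e-11; [OH⁻] = √(Kb × [A⁻]) = 1.5239e-06; pOH = 5.82; pH = 14 - pOH = 8.18.

V = 48.3 mL, pH = 8.18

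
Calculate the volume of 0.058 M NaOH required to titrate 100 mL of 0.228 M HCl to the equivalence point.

At equivalence: moles acid = moles base. moles HCl = 0.228 × 100/1000 = 0.0228 mol. V_base = moles / 0.058 × 1000 = 393.1 mL.

V_{base} = 393.1 mL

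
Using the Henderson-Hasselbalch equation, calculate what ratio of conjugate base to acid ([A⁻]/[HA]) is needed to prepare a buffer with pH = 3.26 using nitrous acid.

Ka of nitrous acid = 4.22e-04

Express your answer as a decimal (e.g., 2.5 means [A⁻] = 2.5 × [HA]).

pKa = -log(4.22e-04) = 3.3747. pH = pKa + log([A⁻]/[HA]), so log([A⁻]/[HA]) = pH − pKa = 3.26 − 3.3747 = -0.1147. [A⁻]/[HA] = 10^(-0.1147) = 0.768

[A⁻]/[HA] = 0.768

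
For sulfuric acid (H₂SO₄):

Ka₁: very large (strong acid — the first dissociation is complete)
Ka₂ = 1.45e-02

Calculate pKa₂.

pKa₂ = -log(Ka₂) = -log(1.45e-02) = 1.84.

pK_{a2} = 1.84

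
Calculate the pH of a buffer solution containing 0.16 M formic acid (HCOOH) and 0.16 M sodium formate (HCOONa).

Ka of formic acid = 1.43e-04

pKa = -log(1.43e-04) = 3.84. pH = pKa + log([A⁻]/[HA]) = 3.84 + log(0.16/0.16)

pH = 3.84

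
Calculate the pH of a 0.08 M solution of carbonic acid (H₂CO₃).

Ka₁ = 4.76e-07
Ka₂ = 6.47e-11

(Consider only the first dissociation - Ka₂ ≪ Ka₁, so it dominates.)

First dissociation dominates. From Ka₁ = [H⁺][HA⁻]/[H₂A], x² + Ka₁·x − Ka₁·C = 0 with C = 0.08 M and Ka₁ = 4.76e-07. Solving: [H⁺] = (−Ka₁ + √(Ka₁² + 4·Ka₁·C)) / 2 = 1.9490e-04 M. pH = -log(1.9490e-04) = 3.71.

pH = 3.71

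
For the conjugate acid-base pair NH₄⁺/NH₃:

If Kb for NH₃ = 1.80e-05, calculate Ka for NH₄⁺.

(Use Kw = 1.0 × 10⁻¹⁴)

For a conjugate pair Ka × Kb = Kw, so Ka = Kw/Kb = 1.0 × 10⁻¹⁴ / 1.80e-05 = 5.56e-10.

K_a = 5.56e-10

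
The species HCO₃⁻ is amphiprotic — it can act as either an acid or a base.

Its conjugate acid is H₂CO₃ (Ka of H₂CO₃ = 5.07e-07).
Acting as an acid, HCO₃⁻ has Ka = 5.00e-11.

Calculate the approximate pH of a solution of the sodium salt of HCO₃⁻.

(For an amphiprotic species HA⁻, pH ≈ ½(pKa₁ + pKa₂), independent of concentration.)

pKa₁ = -log(5.07e-07) = 6.29; pKa₂ = -log(5.00e-11) = 10.30. For an amphiprotic species, pH ≈ ½(pKa₁ + pKa₂) = ½(6.29 + 10.30) = 8.30.

pH = 8.30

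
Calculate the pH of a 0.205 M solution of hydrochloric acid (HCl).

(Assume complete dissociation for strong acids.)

[H⁺] = 0.205 M for strong acid. pH = -log[H⁺] = -log(0.205)

pH = 0.69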